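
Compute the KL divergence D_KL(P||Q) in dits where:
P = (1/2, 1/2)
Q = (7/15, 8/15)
0.0010 dits

KL divergence: D_KL(P||Q) = Σ p(x) log(p(x)/q(x))

Computing term by term:
  x=0: 1/2 × log_10[(1/2)/(7/15)] = 1/2 × 0.0300 = 0.0150
  x=1: 1/2 × log_10[(1/2)/(8/15)] = 1/2 × -0.0280 = -0.0140

D_KL(P||Q) = 0.0010 dits

Note: KL divergence is always non-negative and equals 0 iff P = Q.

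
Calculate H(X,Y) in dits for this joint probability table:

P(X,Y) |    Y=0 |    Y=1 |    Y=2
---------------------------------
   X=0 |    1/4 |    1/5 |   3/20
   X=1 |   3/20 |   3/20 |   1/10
0.7611 dits

Joint entropy is H(X,Y) = -Σ_{x,y} p(x,y) log p(x,y).

Summing over all non-zero entries:
H(X,Y) = -[1/4·log_10(1/4) + 1/5·log_10(1/5) + 3/20·log_10(3/20) + 3/20·log_10(3/20) + 3/20·log_10(3/20) + 1/10·log_10(1/10)]
H(X,Y) = 0.7611 dits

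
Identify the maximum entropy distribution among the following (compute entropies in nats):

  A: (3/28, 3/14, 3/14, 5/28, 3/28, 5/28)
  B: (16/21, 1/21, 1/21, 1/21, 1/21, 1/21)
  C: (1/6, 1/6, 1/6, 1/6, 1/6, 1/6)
C

For a discrete distribution over n outcomes, entropy is maximized by the uniform distribution.

Computing entropies:
H(A) = 1.7541 nats
H(B) = 0.9321 nats
H(C) = 1.7918 nats

The uniform distribution (where all probabilities equal 1/6) achieves the maximum entropy of log_e(6) = 1.7918 nats.

Distribution C has the highest entropy.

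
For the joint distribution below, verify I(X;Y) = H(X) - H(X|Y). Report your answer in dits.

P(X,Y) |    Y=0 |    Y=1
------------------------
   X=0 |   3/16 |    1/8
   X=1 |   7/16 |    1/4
I(X;Y) = 0.0003 dits

Mutual information has multiple equivalent forms:
- I(X;Y) = H(X) - H(X|Y)
- I(X;Y) = H(Y) - H(Y|X)
- I(X;Y) = H(X) + H(Y) - H(X,Y)

Computing all quantities:
H(X) = 0.2697, H(Y) = 0.2873, H(X,Y) = 0.5568
H(X|Y) = 0.2695, H(Y|X) = 0.2871

Verification:
H(X) - H(X|Y) = 0.2697 - 0.2695 = 0.0003
H(Y) - H(Y|X) = 0.2873 - 0.2871 = 0.0003
H(X) + H(Y) - H(X,Y) = 0.2697 + 0.2873 - 0.5568 = 0.0003

All forms give I(X;Y) = 0.0003 dits. ✓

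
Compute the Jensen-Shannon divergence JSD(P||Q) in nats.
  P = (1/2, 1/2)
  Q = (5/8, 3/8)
0.0080 nats

Jensen-Shannon divergence is:
JSD(P||Q) = 0.5 × D_KL(P||M) + 0.5 × D_KL(Q||M)
where M = 0.5 × (P + Q) is the mixture distribution.

M = 0.5 × (1/2, 1/2) + 0.5 × (5/8, 3/8) = (9/16, 7/16)

D_KL(P||M) = 0.0079 nats
D_KL(Q||M) = 0.0080 nats

JSD(P||Q) = 0.5 × 0.0079 + 0.5 × 0.0080 = 0.0080 nats

Unlike KL divergence, JSD is symmetric and bounded: 0 ≤ JSD ≤ log(2).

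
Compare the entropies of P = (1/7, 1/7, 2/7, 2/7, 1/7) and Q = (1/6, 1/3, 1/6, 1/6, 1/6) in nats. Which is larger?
Q

Computing entropies in nats:
H(P) = 1.5498
H(Q) = 1.5607

Distribution Q has higher entropy.

Intuition: The distribution closer to uniform (more spread out) has higher entropy.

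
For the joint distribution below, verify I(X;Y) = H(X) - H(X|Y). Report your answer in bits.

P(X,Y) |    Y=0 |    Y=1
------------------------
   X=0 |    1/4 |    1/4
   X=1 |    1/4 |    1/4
I(X;Y) = 0.0000 bits

Mutual information has multiple equivalent forms:
- I(X;Y) = H(X) - H(X|Y)
- I(X;Y) = H(Y) - H(Y|X)
- I(X;Y) = H(X) + H(Y) - H(X,Y)

Computing all quantities:
H(X) = 1.0000, H(Y) = 1.0000, H(X,Y) = 2.0000
H(X|Y) = 1.0000, H(Y|X) = 1.0000

Verification:
H(X) - H(X|Y) = 1.0000 - 1.0000 = 0.0000
H(Y) - H(Y|X) = 1.0000 - 1.0000 = 0.0000
H(X) + H(Y) - H(X,Y) = 1.0000 + 1.0000 - 2.0000 = 0.0000

All forms give I(X;Y) = 0.0000 bits. ✓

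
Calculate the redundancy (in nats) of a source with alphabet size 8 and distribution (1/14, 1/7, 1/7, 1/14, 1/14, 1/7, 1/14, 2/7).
0.1335 nats

Redundancy measures how far a source is from maximum entropy:
R = H_max - H(X)

Maximum entropy for 8 symbols: H_max = log_e(8) = 2.0794 nats
Actual entropy: H(X) = 1.9459 nats
Redundancy: R = 2.0794 - 1.9459 = 0.1335 nats

This redundancy represents potential for compression: the source could be compressed by 0.1335 nats per symbol.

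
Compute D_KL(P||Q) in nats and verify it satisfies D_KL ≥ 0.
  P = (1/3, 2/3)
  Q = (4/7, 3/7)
0.1149 nats

KL divergence satisfies the Gibbs inequality: D_KL(P||Q) ≥ 0 for all distributions P, Q.

D_KL(P||Q) = Σ p(x) log(p(x)/q(x))
Term by term:
  x=0: 1/3 × log_e[(1/3)/(4/7)] = -0.1797
  x=1: 2/3 × log_e[(2/3)/(3/7)] = 0.2946
D_KL(P||Q) = 0.1149 nats

D_KL(P||Q) = 0.1149 ≥ 0 ✓

This non-negativity is a fundamental property: relative entropy cannot be negative because it measures how different Q is from P.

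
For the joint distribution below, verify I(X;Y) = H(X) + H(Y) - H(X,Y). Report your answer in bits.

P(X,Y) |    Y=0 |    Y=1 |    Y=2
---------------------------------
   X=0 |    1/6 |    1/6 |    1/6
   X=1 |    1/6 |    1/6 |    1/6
I(X;Y) = 0.0000 bits

Mutual information has multiple equivalent forms:
- I(X;Y) = H(X) - H(X|Y)
- I(X;Y) = H(Y) - H(Y|X)
- I(X;Y) = H(X) + H(Y) - H(X,Y)

Computing all quantities:
H(X) = 1.0000, H(Y) = 1.5850, H(X,Y) = 2.5850
H(X|Y) = 1.0000, H(Y|X) = 1.5850

Verification:
H(X) - H(X|Y) = 1.0000 - 1.0000 = 0.0000
H(Y) - H(Y|X) = 1.5850 - 1.5850 = 0.0000
H(X) + H(Y) - H(X,Y) = 1.0000 + 1.5850 - 2.5850 = 0.0000

All forms give I(X;Y) = 0.0000 bits. ✓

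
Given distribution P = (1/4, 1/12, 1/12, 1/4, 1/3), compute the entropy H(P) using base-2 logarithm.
2.1258 bits

Shannon entropy is H(X) = -Σ p(x) log p(x).

For P = (1/4, 1/12, 1/12, 1/4, 1/3):
H = -1/4 × log_2(1/4) -1/12 × log_2(1/12) -1/12 × log_2(1/12) -1/4 × log_2(1/4) -1/3 × log_2(1/3)
H = 2.1258 bits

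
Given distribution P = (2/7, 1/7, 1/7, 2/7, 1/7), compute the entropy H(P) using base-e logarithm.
1.5498 nats

Shannon entropy is H(X) = -Σ p(x) log p(x).

For P = (2/7, 1/7, 1/7, 2/7, 1/7):
H = -2/7 × log_e(2/7) -1/7 × log_e(1/7) -1/7 × log_e(1/7) -2/7 × log_e(2/7) -1/7 × log_e(1/7)
H = 1.5498 nats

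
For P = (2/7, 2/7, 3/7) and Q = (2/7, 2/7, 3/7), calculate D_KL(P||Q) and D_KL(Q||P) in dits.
D_KL(P||Q) = 0.0000, D_KL(Q||P) = 0.0000

KL divergence is not symmetric: D_KL(P||Q) ≠ D_KL(Q||P) in general.

D_KL(P||Q) = 0.0000 dits
D_KL(Q||P) = 0.0000 dits

In this case they happen to be equal (to 4 decimal places).

This asymmetry is why KL divergence is not a true distance metric.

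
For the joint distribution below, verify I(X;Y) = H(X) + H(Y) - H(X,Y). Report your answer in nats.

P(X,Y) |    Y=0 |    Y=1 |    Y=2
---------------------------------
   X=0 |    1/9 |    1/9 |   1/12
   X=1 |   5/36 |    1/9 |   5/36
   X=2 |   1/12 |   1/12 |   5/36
I(X;Y) = 0.0120 nats

Mutual information has multiple equivalent forms:
- I(X;Y) = H(X) - H(X|Y)
- I(X;Y) = H(Y) - H(Y|X)
- I(X;Y) = H(X) + H(Y) - H(X,Y)

Computing all quantities:
H(X) = 1.0918, H(Y) = 1.0963, H(X,Y) = 2.1762
H(X|Y) = 1.0799, H(Y|X) = 1.0843

Verification:
H(X) - H(X|Y) = 1.0918 - 1.0799 = 0.0120
H(Y) - H(Y|X) = 1.0963 - 1.0843 = 0.0120
H(X) + H(Y) - H(X,Y) = 1.0918 + 1.0963 - 2.1762 = 0.0120

All forms give I(X;Y) = 0.0120 nats. ✓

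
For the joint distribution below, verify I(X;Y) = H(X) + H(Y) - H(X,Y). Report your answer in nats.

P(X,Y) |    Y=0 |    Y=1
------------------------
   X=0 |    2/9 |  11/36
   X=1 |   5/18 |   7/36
I(X;Y) = 0.0140 nats

Mutual information has multiple equivalent forms:
- I(X;Y) = H(X) - H(X|Y)
- I(X;Y) = H(Y) - H(Y|X)
- I(X;Y) = H(X) + H(Y) - H(X,Y)

Computing all quantities:
H(X) = 0.6916, H(Y) = 0.6931, H(X,Y) = 1.3708
H(X|Y) = 0.6776, H(Y|X) = 0.6791

Verification:
H(X) - H(X|Y) = 0.6916 - 0.6776 = 0.0140
H(Y) - H(Y|X) = 0.6931 - 0.6791 = 0.0140
H(X) + H(Y) - H(X,Y) = 0.6916 + 0.6931 - 1.3708 = 0.0140

All forms give I(X;Y) = 0.0140 nats. ✓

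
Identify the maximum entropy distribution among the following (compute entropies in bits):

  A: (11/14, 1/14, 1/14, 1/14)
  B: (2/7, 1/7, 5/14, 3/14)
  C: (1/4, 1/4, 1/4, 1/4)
C

For a discrete distribution over n outcomes, entropy is maximized by the uniform distribution.

Computing entropies:
H(A) = 1.0892 bits
H(B) = 1.9242 bits
H(C) = 2.0000 bits

The uniform distribution (where all probabilities equal 1/4) achieves the maximum entropy of log_2(4) = 2.0000 bits.

Distribution C has the highest entropy.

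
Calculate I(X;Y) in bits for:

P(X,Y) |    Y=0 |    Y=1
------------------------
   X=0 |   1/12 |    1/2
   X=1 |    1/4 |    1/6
0.1686 bits

Mutual information: I(X;Y) = H(X) + H(Y) - H(X,Y)

Marginals:
P(X) = (7/12, 5/12), H(X) = 0.9799 bits
P(Y) = (1/3, 2/3), H(Y) = 0.9183 bits

Joint entropy: H(X,Y) = 1.7296 bits

I(X;Y) = 0.9799 + 0.9183 - 1.7296 = 0.1686 bits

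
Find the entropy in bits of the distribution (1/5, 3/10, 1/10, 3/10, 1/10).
2.1710 bits

Shannon entropy is H(X) = -Σ p(x) log p(x).

For P = (1/5, 3/10, 1/10, 3/10, 1/10):
H = -1/5 × log_2(1/5) -3/10 × log_2(3/10) -1/10 × log_2(1/10) -3/10 × log_2(3/10) -1/10 × log_2(1/10)
H = 2.1710 bits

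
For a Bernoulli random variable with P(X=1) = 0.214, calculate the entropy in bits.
0.7491 bits

The binary entropy function is:
H(p) = -p log(p) - (1-p) log(1-p)

H(0.214) = -0.214 × log_2(0.214) - 0.786 × log_2(0.786)
H(0.214) = 0.7491 bits

Note: Binary entropy is maximized at p=0.5 (H=1 bit) and minimized at p=0 or p=1 (H=0).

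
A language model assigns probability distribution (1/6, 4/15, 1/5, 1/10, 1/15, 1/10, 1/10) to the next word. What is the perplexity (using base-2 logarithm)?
6.3236

Perplexity is 2^H (or exp(H) for natural log).

First, H = -Σ p log p = 2.6608 bits
Perplexity = 2^2.6608 = 6.3236

Interpretation: The model's uncertainty is equivalent to choosing uniformly among 6.3 options.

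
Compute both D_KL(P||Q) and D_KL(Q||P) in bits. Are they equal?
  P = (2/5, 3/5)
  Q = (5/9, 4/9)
D_KL(P||Q) = 0.0702, D_KL(Q||P) = 0.0709

KL divergence is not symmetric: D_KL(P||Q) ≠ D_KL(Q||P) in general.

D_KL(P||Q) = 0.0702 bits
D_KL(Q||P) = 0.0709 bits

No, they are not equal!

This asymmetry is why KL divergence is not a true distance metric.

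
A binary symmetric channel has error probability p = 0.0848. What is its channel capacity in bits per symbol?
0.5811 bits

For a binary symmetric channel (BSC) with error probability p:
Capacity C = 1 - H(p) bits per symbol

where H(p) = -p log₂(p) - (1-p) log₂(1-p) is the binary entropy function.

H(0.0848) = 0.4189 bits
C = 1 - 0.4189 = 0.5811 bits per symbol

This means we can reliably transmit up to 0.5811 bits of information per channel use.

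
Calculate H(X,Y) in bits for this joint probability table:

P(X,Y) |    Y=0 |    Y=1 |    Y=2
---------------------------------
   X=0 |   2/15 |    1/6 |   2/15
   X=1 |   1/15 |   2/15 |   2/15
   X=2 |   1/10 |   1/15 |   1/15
3.0947 bits

Joint entropy is H(X,Y) = -Σ_{x,y} p(x,y) log p(x,y).

Summing over all non-zero entries:
H(X,Y) = -[2/15·log_2(2/15) + 1/6·log_2(1/6) + 2/15·log_2(2/15) + 1/15·log_2(1/15) + 2/15·log_2(2/15) + 2/15·log_2(2/15) + 1/10·log_2(1/10) + 1/15·log_2(1/15) + 1/15·log_2(1/15)]
H(X,Y) = 3.0947 bits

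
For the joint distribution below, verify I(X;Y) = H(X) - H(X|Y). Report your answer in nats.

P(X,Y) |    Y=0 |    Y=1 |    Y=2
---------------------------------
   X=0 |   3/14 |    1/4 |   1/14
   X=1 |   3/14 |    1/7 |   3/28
I(X;Y) = 0.0158 nats

Mutual information has multiple equivalent forms:
- I(X;Y) = H(X) - H(X|Y)
- I(X;Y) = H(Y) - H(Y|X)
- I(X;Y) = H(X) + H(Y) - H(X,Y)

Computing all quantities:
H(X) = 0.6906, H(Y) = 1.0378, H(X,Y) = 1.7126
H(X|Y) = 0.6748, H(Y|X) = 1.0220

Verification:
H(X) - H(X|Y) = 0.6906 - 0.6748 = 0.0158
H(Y) - H(Y|X) = 1.0378 - 1.0220 = 0.0158
H(X) + H(Y) - H(X,Y) = 0.6906 + 1.0378 - 1.7126 = 0.0158

All forms give I(X;Y) = 0.0158 nats. ✓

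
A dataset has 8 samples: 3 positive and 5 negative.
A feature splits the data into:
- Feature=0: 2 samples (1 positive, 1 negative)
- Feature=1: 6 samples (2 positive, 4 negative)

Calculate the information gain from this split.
0.0157 bits

Information Gain = H(Y) - H(Y|Feature)

Before split:
P(positive) = 3/8 = 0.3750
H(Y) = 0.9544 bits

After split:
Feature=0: H = 1.0000 bits (weight = 2/8)
Feature=1: H = 0.9183 bits (weight = 6/8)
H(Y|Feature) = (2/8)×1.0000 + (6/8)×0.9183 = 0.9387 bits

Information Gain = 0.9544 - 0.9387 = 0.0157 bits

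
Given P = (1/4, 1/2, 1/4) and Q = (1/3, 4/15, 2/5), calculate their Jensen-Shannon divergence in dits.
0.0129 dits

Jensen-Shannon divergence is:
JSD(P||Q) = 0.5 × D_KL(P||M) + 0.5 × D_KL(Q||M)
where M = 0.5 × (P + Q) is the mixture distribution.

M = 0.5 × (1/4, 1/2, 1/4) + 0.5 × (1/3, 4/15, 2/5) = (7/24, 0.383333, 13/40)

D_KL(P||M) = 0.0125 dits
D_KL(Q||M) = 0.0134 dits

JSD(P||Q) = 0.5 × 0.0125 + 0.5 × 0.0134 = 0.0129 dits

Unlike KL divergence, JSD is symmetric and bounded: 0 ≤ JSD ≤ log(2).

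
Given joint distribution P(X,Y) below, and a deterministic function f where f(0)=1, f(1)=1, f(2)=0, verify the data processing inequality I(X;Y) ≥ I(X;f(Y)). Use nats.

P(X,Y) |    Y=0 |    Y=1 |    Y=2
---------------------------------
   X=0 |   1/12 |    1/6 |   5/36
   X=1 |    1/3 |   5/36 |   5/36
I(X;Y) = 0.0567, I(X;f(Y)) = 0.0099, inequality holds: 0.0567 ≥ 0.0099

Data Processing Inequality: For any Markov chain X → Y → Z, we have I(X;Y) ≥ I(X;Z).

Here Z = f(Y) is a deterministic function of Y, forming X → Y → Z.

Original I(X;Y) = 0.0567 nats

After applying f:
P(X,Z) where Z=f(Y):
- P(X,Z=0) = P(X,Y=2)
- P(X,Z=1) = P(X,Y=0) + P(X,Y=1)

I(X;Z) = I(X;f(Y)) = 0.0099 nats

Verification: 0.0567 ≥ 0.0099 ✓

Information cannot be created by processing; the function f can only lose information about X.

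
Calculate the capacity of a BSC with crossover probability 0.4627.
0.0040 bits

For a binary symmetric channel (BSC) with error probability p:
Capacity C = 1 - H(p) bits per symbol

where H(p) = -p log₂(p) - (1-p) log₂(1-p) is the binary entropy function.

H(0.4627) = 0.9960 bits
C = 1 - 0.9960 = 0.0040 bits per symbol

This means we can reliably transmit up to 0.0040 bits of information per channel use.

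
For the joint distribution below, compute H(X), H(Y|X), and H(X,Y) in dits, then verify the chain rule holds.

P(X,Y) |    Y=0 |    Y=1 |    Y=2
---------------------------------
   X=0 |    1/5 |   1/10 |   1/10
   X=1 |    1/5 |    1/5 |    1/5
H(X,Y) = 0.7592, H(X) = 0.2923, H(Y|X) = 0.4669 (all in dits)

Chain rule: H(X,Y) = H(X) + H(Y|X)

Left side — joint entropy directly:
H(X,Y) = -Σ p(x,y) log p(x,y) = 0.7592 dits

Right side — compute H(Y|X) from the conditional distributions:
P(X) = (2/5, 3/5), so H(X) = 0.2923 dits
H(Y|X) = Σ_x P(X=x) · H(Y|X=x):
  P(Y|X=0) = (1/2, 1/4, 1/4), H(Y|X=0) = 0.4515, weight P(X=0) = 2/5
  P(Y|X=1) = (1/3, 1/3, 1/3), H(Y|X=1) = 0.4771, weight P(X=1) = 3/5
H(Y|X) = 0.4669 dits

H(X) + H(Y|X) = 0.2923 + 0.4669 = 0.7592 dits

Both sides equal 0.7592 dits. ✓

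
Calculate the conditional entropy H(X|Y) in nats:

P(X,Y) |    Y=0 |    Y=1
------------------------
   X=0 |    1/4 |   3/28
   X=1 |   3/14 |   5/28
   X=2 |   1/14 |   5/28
1.0292 nats

Using the chain rule: H(X|Y) = H(X,Y) - H(Y)

First, compute H(X,Y) = 1.7198 nats

Marginal P(Y) = (15/28, 13/28)
H(Y) = 0.6906 nats

H(X|Y) = H(X,Y) - H(Y) = 1.7198 - 0.6906 = 1.0292 nats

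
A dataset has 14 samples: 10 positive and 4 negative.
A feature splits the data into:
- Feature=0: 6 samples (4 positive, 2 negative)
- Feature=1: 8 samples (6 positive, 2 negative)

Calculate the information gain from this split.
0.0060 bits

Information Gain = H(Y) - H(Y|Feature)

Before split:
P(positive) = 10/14 = 0.7143
H(Y) = 0.8631 bits

After split:
Feature=0: H = 0.9183 bits (weight = 6/14)
Feature=1: H = 0.8113 bits (weight = 8/14)
H(Y|Feature) = (6/14)×0.9183 + (8/14)×0.8113 = 0.8571 bits

Information Gain = 0.8631 - 0.8571 = 0.0060 bits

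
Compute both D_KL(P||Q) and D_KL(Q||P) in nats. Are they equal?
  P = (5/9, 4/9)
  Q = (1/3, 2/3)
D_KL(P||Q) = 0.1036, D_KL(Q||P) = 0.1000

KL divergence is not symmetric: D_KL(P||Q) ≠ D_KL(Q||P) in general.

D_KL(P||Q) = 0.1036 nats
D_KL(Q||P) = 0.1000 nats

No, they are not equal!

This asymmetry is why KL divergence is not a true distance metric.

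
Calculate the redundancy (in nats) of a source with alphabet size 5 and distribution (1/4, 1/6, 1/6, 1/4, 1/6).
0.0204 nats

Redundancy measures how far a source is from maximum entropy:
R = H_max - H(X)

Maximum entropy for 5 symbols: H_max = log_e(5) = 1.6094 nats
Actual entropy: H(X) = 1.5890 nats
Redundancy: R = 1.6094 - 1.5890 = 0.0204 nats

This redundancy represents potential for compression: the source could be compressed by 0.0204 nats per symbol.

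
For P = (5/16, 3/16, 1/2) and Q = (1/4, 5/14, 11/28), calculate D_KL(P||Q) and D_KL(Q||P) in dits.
D_KL(P||Q) = 0.0302, D_KL(Q||P) = 0.0346

KL divergence is not symmetric: D_KL(P||Q) ≠ D_KL(Q||P) in general.

D_KL(P||Q) = 0.0302 dits
D_KL(Q||P) = 0.0346 dits

No, they are not equal!

This asymmetry is why KL divergence is not a true distance metric.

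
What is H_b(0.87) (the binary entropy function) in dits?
0.1678 dits

The binary entropy function is:
H(p) = -p log(p) - (1-p) log(1-p)

H(0.87) = -0.87 × log_10(0.87) - 0.13 × log_10(0.13)
H(0.87) = 0.1678 dits

Note: Binary entropy is maximized at p=0.5 (H=1 bit) and minimized at p=0 or p=1 (H=0).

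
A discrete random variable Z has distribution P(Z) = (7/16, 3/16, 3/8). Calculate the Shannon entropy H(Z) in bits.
1.5052 bits

Shannon entropy is H(X) = -Σ p(x) log p(x).

For P = (7/16, 3/16, 3/8):
H = -7/16 × log_2(7/16) -3/16 × log_2(3/16) -3/8 × log_2(3/8)
H = 1.5052 bits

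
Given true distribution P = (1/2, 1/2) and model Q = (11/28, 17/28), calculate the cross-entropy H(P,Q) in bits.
1.0339 bits

Cross-entropy: H(P,Q) = -Σ p(x) log q(x)

Alternatively: H(P,Q) = H(P) + D_KL(P||Q)
H(P) = 1.0000 bits
D_KL(P||Q) = 0.0339 bits

H(P,Q) = 1.0000 + 0.0339 = 1.0339 bits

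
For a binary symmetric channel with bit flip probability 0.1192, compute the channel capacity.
0.4729 bits

For a binary symmetric channel (BSC) with error probability p:
Capacity C = 1 - H(p) bits per symbol

where H(p) = -p log₂(p) - (1-p) log₂(1-p) is the binary entropy function.

H(0.1192) = 0.5271 bits
C = 1 - 0.5271 = 0.4729 bits per symbol

This means we can reliably transmit up to 0.4729 bits of information per channel use.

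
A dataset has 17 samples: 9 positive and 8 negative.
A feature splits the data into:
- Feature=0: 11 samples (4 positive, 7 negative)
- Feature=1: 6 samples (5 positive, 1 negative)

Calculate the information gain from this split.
0.1562 bits

Information Gain = H(Y) - H(Y|Feature)

Before split:
P(positive) = 9/17 = 0.5294
H(Y) = 0.9975 bits

After split:
Feature=0: H = 0.9457 bits (weight = 11/17)
Feature=1: H = 0.6500 bits (weight = 6/17)
H(Y|Feature) = (11/17)×0.9457 + (6/17)×0.6500 = 0.8413 bits

Information Gain = 0.9975 - 0.8413 = 0.1562 bits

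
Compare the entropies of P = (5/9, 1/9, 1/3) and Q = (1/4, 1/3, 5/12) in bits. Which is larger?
Q

Computing entropies in bits:
H(P) = 1.3516
H(Q) = 1.5546

Distribution Q has higher entropy.

Intuition: The distribution closer to uniform (more spread out) has higher entropy.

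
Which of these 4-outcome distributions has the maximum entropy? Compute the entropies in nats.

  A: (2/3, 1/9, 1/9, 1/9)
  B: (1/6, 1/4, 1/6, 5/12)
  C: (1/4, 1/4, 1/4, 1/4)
C

For a discrete distribution over n outcomes, entropy is maximized by the uniform distribution.

Computing entropies:
H(A) = 1.0027 nats
H(B) = 1.3086 nats
H(C) = 1.3863 nats

The uniform distribution (where all probabilities equal 1/4) achieves the maximum entropy of log_e(4) = 1.3863 nats.

Distribution C has the highest entropy.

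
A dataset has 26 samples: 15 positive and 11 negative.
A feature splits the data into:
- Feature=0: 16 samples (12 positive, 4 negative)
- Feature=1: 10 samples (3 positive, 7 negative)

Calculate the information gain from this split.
0.1447 bits

Information Gain = H(Y) - H(Y|Feature)

Before split:
P(positive) = 15/26 = 0.5769
H(Y) = 0.9829 bits

After split:
Feature=0: H = 0.8113 bits (weight = 16/26)
Feature=1: H = 0.8813 bits (weight = 10/26)
H(Y|Feature) = (16/26)×0.8113 + (10/26)×0.8813 = 0.8382 bits

Information Gain = 0.9829 - 0.8382 = 0.1447 bits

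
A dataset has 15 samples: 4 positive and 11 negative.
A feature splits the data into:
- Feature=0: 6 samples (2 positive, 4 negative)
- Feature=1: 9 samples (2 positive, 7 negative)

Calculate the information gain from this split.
0.0108 bits

Information Gain = H(Y) - H(Y|Feature)

Before split:
P(positive) = 4/15 = 0.2667
H(Y) = 0.8366 bits

After split:
Feature=0: H = 0.9183 bits (weight = 6/15)
Feature=1: H = 0.7642 bits (weight = 9/15)
H(Y|Feature) = (6/15)×0.9183 + (9/15)×0.7642 = 0.8258 bits

Information Gain = 0.8366 - 0.8258 = 0.0108 bits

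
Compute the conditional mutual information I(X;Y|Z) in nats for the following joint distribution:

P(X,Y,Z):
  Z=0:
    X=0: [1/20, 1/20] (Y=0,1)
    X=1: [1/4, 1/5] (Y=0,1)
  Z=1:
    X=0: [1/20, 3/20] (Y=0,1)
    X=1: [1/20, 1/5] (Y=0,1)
0.0013 nats

Conditional mutual information: I(X;Y|Z) = H(X|Z) + H(Y|Z) - H(X,Y|Z)

H(Z) = 0.6881
H(X,Z) = 1.2580 → H(X|Z) = 0.5699
H(Y,Z) = 1.3055 → H(Y|Z) = 0.6173
H(X,Y,Z) = 1.8741 → H(X,Y|Z) = 1.1859

I(X;Y|Z) = 0.5699 + 0.6173 - 1.1859 = 0.0013 nats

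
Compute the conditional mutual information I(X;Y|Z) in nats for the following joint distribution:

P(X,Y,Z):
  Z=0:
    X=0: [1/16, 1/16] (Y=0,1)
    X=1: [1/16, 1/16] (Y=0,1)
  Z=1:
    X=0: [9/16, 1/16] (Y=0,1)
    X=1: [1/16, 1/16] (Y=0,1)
0.0481 nats

Conditional mutual information: I(X;Y|Z) = H(X|Z) + H(Y|Z) - H(X,Y|Z)

H(Z) = 0.5623
H(X,Z) = 1.0735 → H(X|Z) = 0.5112
H(Y,Z) = 1.0735 → H(Y|Z) = 0.5112
H(X,Y,Z) = 1.5366 → H(X,Y|Z) = 0.9743

I(X;Y|Z) = 0.5112 + 0.5112 - 0.9743 = 0.0481 nats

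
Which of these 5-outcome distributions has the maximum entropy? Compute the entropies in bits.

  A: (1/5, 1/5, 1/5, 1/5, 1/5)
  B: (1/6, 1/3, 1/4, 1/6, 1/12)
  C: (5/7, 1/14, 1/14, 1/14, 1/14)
A

For a discrete distribution over n outcomes, entropy is maximized by the uniform distribution.

Computing entropies:
H(A) = 2.3219 bits
H(B) = 2.1887 bits
H(C) = 1.4345 bits

The uniform distribution (where all probabilities equal 1/5) achieves the maximum entropy of log_2(5) = 2.3219 bits.

Distribution A has the highest entropy.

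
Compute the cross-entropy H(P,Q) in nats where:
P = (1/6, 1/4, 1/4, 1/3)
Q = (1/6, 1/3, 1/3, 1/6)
1.4452 nats

Cross-entropy: H(P,Q) = -Σ p(x) log q(x)

Alternatively: H(P,Q) = H(P) + D_KL(P||Q)
H(P) = 1.3580 nats
D_KL(P||Q) = 0.0872 nats

H(P,Q) = 1.3580 + 0.0872 = 1.4452 nats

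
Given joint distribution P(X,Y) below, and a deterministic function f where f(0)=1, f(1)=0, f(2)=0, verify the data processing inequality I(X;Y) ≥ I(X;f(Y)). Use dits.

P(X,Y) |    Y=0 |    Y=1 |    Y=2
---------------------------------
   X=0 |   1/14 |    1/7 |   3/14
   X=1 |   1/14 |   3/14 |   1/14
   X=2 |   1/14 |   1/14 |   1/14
I(X;Y) = 0.0229, I(X;f(Y)) = 0.0049, inequality holds: 0.0229 ≥ 0.0049

Data Processing Inequality: For any Markov chain X → Y → Z, we have I(X;Y) ≥ I(X;Z).

Here Z = f(Y) is a deterministic function of Y, forming X → Y → Z.

Original I(X;Y) = 0.0229 dits

After applying f:
P(X,Z) where Z=f(Y):
- P(X,Z=0) = P(X,Y=1) + P(X,Y=2)
- P(X,Z=1) = P(X,Y=0)

I(X;Z) = I(X;f(Y)) = 0.0049 dits

Verification: 0.0229 ≥ 0.0049 ✓

Information cannot be created by processing; the function f can only lose information about X.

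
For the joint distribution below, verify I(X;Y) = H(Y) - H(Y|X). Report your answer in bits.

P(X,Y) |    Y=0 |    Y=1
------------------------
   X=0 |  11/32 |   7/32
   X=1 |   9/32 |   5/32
I(X;Y) = 0.0008 bits

Mutual information has multiple equivalent forms:
- I(X;Y) = H(X) - H(X|Y)
- I(X;Y) = H(Y) - H(Y|X)
- I(X;Y) = H(X) + H(Y) - H(X,Y)

Computing all quantities:
H(X) = 0.9887, H(Y) = 0.9544, H(X,Y) = 1.9424
H(X|Y) = 0.9879, H(Y|X) = 0.9537

Verification:
H(X) - H(X|Y) = 0.9887 - 0.9879 = 0.0008
H(Y) - H(Y|X) = 0.9544 - 0.9537 = 0.0008
H(X) + H(Y) - H(X,Y) = 0.9887 + 0.9544 - 1.9424 = 0.0008

All forms give I(X;Y) = 0.0008 bits. ✓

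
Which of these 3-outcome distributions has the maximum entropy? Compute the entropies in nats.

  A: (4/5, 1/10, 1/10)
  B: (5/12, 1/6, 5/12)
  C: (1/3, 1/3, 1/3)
C

For a discrete distribution over n outcomes, entropy is maximized by the uniform distribution.

Computing entropies:
H(A) = 0.6390 nats
H(B) = 1.0282 nats
H(C) = 1.0986 nats

The uniform distribution (where all probabilities equal 1/3) achieves the maximum entropy of log_e(3) = 1.0986 nats.

Distribution C has the highest entropy.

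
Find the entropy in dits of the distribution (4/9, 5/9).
0.2983 dits

Shannon entropy is H(X) = -Σ p(x) log p(x).

For P = (4/9, 5/9):
H = -4/9 × log_10(4/9) -5/9 × log_10(5/9)
H = 0.2983 dits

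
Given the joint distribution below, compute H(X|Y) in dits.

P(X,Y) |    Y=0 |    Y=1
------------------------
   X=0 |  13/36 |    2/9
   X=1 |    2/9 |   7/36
0.2934 dits

Using the chain rule: H(X|Y) = H(X,Y) - H(Y)

First, compute H(X,Y) = 0.5883 dits

Marginal P(Y) = (7/12, 5/12)
H(Y) = 0.2950 dits

H(X|Y) = H(X,Y) - H(Y) = 0.5883 - 0.2950 = 0.2934 dits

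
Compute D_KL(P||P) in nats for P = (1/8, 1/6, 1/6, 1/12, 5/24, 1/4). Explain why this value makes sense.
0.0000 nats

KL divergence satisfies the Gibbs inequality: D_KL(P||Q) ≥ 0 for all distributions P, Q.

D_KL(P||Q) = Σ p(x) log(p(x)/q(x))
Each term is p(x) × log_e(p(x)/p(x)) = p(x) × log_e(1) = 0, so the sum is 0.
D_KL(P||Q) = 0.0000 nats

When P = Q, the KL divergence is exactly 0, as there is no 'divergence' between identical distributions.

This non-negativity is a fundamental property: relative entropy cannot be negative because it measures how different Q is from P.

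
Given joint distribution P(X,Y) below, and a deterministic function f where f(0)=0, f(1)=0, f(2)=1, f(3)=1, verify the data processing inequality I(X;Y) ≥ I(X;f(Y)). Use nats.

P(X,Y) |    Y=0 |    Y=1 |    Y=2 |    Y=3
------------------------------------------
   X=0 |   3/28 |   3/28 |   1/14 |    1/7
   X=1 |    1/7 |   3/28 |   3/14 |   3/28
I(X;Y) = 0.0323, I(X;f(Y)) = 0.0019, inequality holds: 0.0323 ≥ 0.0019

Data Processing Inequality: For any Markov chain X → Y → Z, we have I(X;Y) ≥ I(X;Z).

Here Z = f(Y) is a deterministic function of Y, forming X → Y → Z.

Original I(X;Y) = 0.0323 nats

After applying f:
P(X,Z) where Z=f(Y):
- P(X,Z=0) = P(X,Y=0) + P(X,Y=1)
- P(X,Z=1) = P(X,Y=2) + P(X,Y=3)

I(X;Z) = I(X;f(Y)) = 0.0019 nats

Verification: 0.0323 ≥ 0.0019 ✓

Information cannot be created by processing; the function f can only lose information about X.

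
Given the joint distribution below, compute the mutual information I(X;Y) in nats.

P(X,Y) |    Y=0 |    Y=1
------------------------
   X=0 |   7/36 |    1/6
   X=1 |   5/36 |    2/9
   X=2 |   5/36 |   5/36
0.0092 nats

Mutual information: I(X;Y) = H(X) + H(Y) - H(X,Y)

Marginals:
P(X) = (13/36, 13/36, 5/18), H(X) = 1.0914 nats
P(Y) = (17/36, 19/36), H(Y) = 0.6916 nats

Joint entropy: H(X,Y) = 1.7738 nats

I(X;Y) = 1.0914 + 0.6916 - 1.7738 = 0.0092 nats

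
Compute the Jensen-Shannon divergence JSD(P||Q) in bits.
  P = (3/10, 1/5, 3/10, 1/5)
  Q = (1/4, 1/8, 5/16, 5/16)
0.0170 bits

Jensen-Shannon divergence is:
JSD(P||Q) = 0.5 × D_KL(P||M) + 0.5 × D_KL(Q||M)
where M = 0.5 × (P + Q) is the mixture distribution.

M = 0.5 × (3/10, 1/5, 3/10, 1/5) + 0.5 × (1/4, 1/8, 5/16, 5/16) = (11/40, 0.1625, 0.30625, 0.25625)

D_KL(P||M) = 0.0171 bits
D_KL(Q||M) = 0.0169 bits

JSD(P||Q) = 0.5 × 0.0171 + 0.5 × 0.0169 = 0.0170 bits

Unlike KL divergence, JSD is symmetric and bounded: 0 ≤ JSD ≤ log(2).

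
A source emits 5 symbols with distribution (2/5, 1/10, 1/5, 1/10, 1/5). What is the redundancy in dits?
0.0602 dits

Redundancy measures how far a source is from maximum entropy:
R = H_max - H(X)

Maximum entropy for 5 symbols: H_max = log_10(5) = 0.6990 dits
Actual entropy: H(X) = 0.6388 dits
Redundancy: R = 0.6990 - 0.6388 = 0.0602 dits

This redundancy represents potential for compression: the source could be compressed by 0.0602 dits per symbol.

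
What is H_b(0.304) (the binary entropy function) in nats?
0.6142 nats

The binary entropy function is:
H(p) = -p log(p) - (1-p) log(1-p)

H(0.304) = -0.304 × log_e(0.304) - 0.696 × log_e(0.696)
H(0.304) = 0.6142 nats

Note: Binary entropy is maximized at p=0.5 (H=1 bit) and minimized at p=0 or p=1 (H=0).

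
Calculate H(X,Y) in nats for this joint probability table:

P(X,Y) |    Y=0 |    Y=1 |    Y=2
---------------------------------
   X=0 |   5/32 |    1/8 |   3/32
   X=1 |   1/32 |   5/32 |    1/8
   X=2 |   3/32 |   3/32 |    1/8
2.1339 nats

Joint entropy is H(X,Y) = -Σ_{x,y} p(x,y) log p(x,y).

Summing over all non-zero entries:
H(X,Y) = -[5/32·log_e(5/32) + 1/8·log_e(1/8) + 3/32·log_e(3/32) + 1/32·log_e(1/32) + 5/32·log_e(5/32) + 1/8·log_e(1/8) + 3/32·log_e(3/32) + 3/32·log_e(3/32) + 1/8·log_e(1/8)]
H(X,Y) = 2.1339 nats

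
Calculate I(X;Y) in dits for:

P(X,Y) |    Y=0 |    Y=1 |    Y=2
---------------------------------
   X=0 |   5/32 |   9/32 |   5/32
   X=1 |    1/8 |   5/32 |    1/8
0.0017 dits

Mutual information: I(X;Y) = H(X) + H(Y) - H(X,Y)

Marginals:
P(X) = (19/32, 13/32), H(X) = 0.2934 dits
P(Y) = (9/32, 7/16, 9/32), H(Y) = 0.4670 dits

Joint entropy: H(X,Y) = 0.7586 dits

I(X;Y) = 0.2934 + 0.4670 - 0.7586 = 0.0017 dits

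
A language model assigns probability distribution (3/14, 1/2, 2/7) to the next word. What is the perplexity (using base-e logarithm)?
2.8140

Perplexity is e^H (or exp(H) for natural log).

First, H = -Σ p log p = 1.0346 nats
Perplexity = e^1.0346 = 2.8140

Interpretation: The model's uncertainty is equivalent to choosing uniformly among 2.8 options.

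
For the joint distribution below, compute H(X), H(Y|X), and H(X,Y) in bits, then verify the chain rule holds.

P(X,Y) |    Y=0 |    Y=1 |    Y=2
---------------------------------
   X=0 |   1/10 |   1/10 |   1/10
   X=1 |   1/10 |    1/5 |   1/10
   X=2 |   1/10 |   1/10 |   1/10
H(X,Y) = 3.1219, H(X) = 1.5710, H(Y|X) = 1.5510 (all in bits)

Chain rule: H(X,Y) = H(X) + H(Y|X)

Left side — joint entropy directly:
H(X,Y) = -Σ p(x,y) log p(x,y) = 3.1219 bits

Right side — compute H(Y|X) from the conditional distributions:
P(X) = (3/10, 2/5, 3/10), so H(X) = 1.5710 bits
H(Y|X) = Σ_x P(X=x) · H(Y|X=x):
  P(Y|X=0) = (1/3, 1/3, 1/3), H(Y|X=0) = 1.5850, weight P(X=0) = 3/10
  P(Y|X=1) = (1/4, 1/2, 1/4), H(Y|X=1) = 1.5000, weight P(X=1) = 2/5
  P(Y|X=2) = (1/3, 1/3, 1/3), H(Y|X=2) = 1.5850, weight P(X=2) = 3/10
H(Y|X) = 1.5510 bits

H(X) + H(Y|X) = 1.5710 + 1.5510 = 3.1219 bits

Both sides equal 3.1219 bits. ✓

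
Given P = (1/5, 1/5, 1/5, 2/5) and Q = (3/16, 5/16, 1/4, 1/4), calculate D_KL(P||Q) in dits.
0.0291 dits

KL divergence: D_KL(P||Q) = Σ p(x) log(p(x)/q(x))

Computing term by term:
  x=0: 1/5 × log_10[(1/5)/(3/16)] = 1/5 × 0.0280 = 0.0056
  x=1: 1/5 × log_10[(1/5)/(5/16)] = 1/5 × -0.1938 = -0.0388
  x=2: 1/5 × log_10[(1/5)/(1/4)] = 1/5 × -0.0969 = -0.0194
  x=3: 2/5 × log_10[(2/5)/(1/4)] = 2/5 × 0.2041 = 0.0816

D_KL(P||Q) = 0.0291 dits

Note: KL divergence is always non-negative and equals 0 iff P = Q.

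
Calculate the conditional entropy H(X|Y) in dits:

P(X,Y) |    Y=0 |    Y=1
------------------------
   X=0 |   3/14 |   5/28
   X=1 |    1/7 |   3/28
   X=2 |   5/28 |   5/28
0.4689 dits

Using the chain rule: H(X|Y) = H(X,Y) - H(Y)

First, compute H(X,Y) = 0.7688 dits

Marginal P(Y) = (15/28, 13/28)
H(Y) = 0.2999 dits

H(X|Y) = H(X,Y) - H(Y) = 0.7688 - 0.2999 = 0.4689 dits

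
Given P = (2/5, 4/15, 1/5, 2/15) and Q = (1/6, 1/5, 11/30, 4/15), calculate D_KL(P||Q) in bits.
0.3077 bits

KL divergence: D_KL(P||Q) = Σ p(x) log(p(x)/q(x))

Computing term by term:
  x=0: 2/5 × log_2[(2/5)/(1/6)] = 2/5 × 1.2630 = 0.5052
  x=1: 4/15 × log_2[(4/15)/(1/5)] = 4/15 × 0.4150 = 0.1107
  x=2: 1/5 × log_2[(1/5)/(11/30)] = 1/5 × -0.8745 = -0.1749
  x=3: 2/15 × log_2[(2/15)/(4/15)] = 2/15 × -1.0000 = -0.1333

D_KL(P||Q) = 0.3077 bits

Note: KL divergence is always non-negative and equals 0 iff P = Q.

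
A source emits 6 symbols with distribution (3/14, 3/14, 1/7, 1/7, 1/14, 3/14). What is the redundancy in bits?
0.0822 bits

Redundancy measures how far a source is from maximum entropy:
R = H_max - H(X)

Maximum entropy for 6 symbols: H_max = log_2(6) = 2.5850 bits
Actual entropy: H(X) = 2.5027 bits
Redundancy: R = 2.5850 - 2.5027 = 0.0822 bits

This redundancy represents potential for compression: the source could be compressed by 0.0822 bits per symbol.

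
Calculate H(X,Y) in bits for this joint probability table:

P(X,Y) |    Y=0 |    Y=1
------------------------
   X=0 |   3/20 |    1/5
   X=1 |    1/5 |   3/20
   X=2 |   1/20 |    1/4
2.4660 bits

Joint entropy is H(X,Y) = -Σ_{x,y} p(x,y) log p(x,y).

Summing over all non-zero entries:
H(X,Y) = -[3/20·log_2(3/20) + 1/5·log_2(1/5) + 1/5·log_2(1/5) + 3/20·log_2(3/20) + 1/20·log_2(1/20) + 1/4·log_2(1/4)]
H(X,Y) = 2.4660 bits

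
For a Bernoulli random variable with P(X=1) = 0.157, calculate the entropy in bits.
0.6271 bits

The binary entropy function is:
H(p) = -p log(p) - (1-p) log(1-p)

H(0.157) = -0.157 × log_2(0.157) - 0.843 × log_2(0.843)
H(0.157) = 0.6271 bits

Note: Binary entropy is maximized at p=0.5 (H=1 bit) and minimized at p=0 or p=1 (H=0).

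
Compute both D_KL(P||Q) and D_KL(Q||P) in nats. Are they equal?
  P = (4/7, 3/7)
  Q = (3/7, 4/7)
D_KL(P||Q) = 0.0411, D_KL(Q||P) = 0.0411

KL divergence is not symmetric: D_KL(P||Q) ≠ D_KL(Q||P) in general.

D_KL(P||Q) = 0.0411 nats
D_KL(Q||P) = 0.0411 nats

In this case they happen to be equal (to 4 decimal places).

This asymmetry is why KL divergence is not a true distance metric.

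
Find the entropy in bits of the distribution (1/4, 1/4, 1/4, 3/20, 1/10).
2.2427 bits

Shannon entropy is H(X) = -Σ p(x) log p(x).

For P = (1/4, 1/4, 1/4, 3/20, 1/10):
H = -1/4 × log_2(1/4) -1/4 × log_2(1/4) -1/4 × log_2(1/4) -3/20 × log_2(3/20) -1/10 × log_2(1/10)
H = 2.2427 bits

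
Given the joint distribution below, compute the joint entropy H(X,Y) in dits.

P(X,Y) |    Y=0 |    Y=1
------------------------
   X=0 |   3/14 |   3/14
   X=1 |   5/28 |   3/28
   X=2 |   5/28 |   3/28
0.7618 dits

Joint entropy is H(X,Y) = -Σ_{x,y} p(x,y) log p(x,y).

Summing over all non-zero entries:
H(X,Y) = -[3/14·log_10(3/14) + 3/14·log_10(3/14) + 5/28·log_10(5/28) + 3/28·log_10(3/28) + 5/28·log_10(5/28) + 3/28·log_10(3/28)]
H(X,Y) = 0.7618 dits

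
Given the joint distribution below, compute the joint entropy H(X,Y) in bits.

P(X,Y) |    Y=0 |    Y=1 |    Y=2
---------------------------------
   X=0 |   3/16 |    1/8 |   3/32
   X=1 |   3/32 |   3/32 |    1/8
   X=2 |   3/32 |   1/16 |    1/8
3.1085 bits

Joint entropy is H(X,Y) = -Σ_{x,y} p(x,y) log p(x,y).

Summing over all non-zero entries:
H(X,Y) = -[3/16·log_2(3/16) + 1/8·log_2(1/8) + 3/32·log_2(3/32) + 3/32·log_2(3/32) + 3/32·log_2(3/32) + 1/8·log_2(1/8) + 3/32·log_2(3/32) + 1/16·log_2(1/16) + 1/8·log_2(1/8)]
H(X,Y) = 3.1085 bits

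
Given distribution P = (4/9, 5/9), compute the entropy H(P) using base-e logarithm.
0.6870 nats

Shannon entropy is H(X) = -Σ p(x) log p(x).

For P = (4/9, 5/9):
H = -4/9 × log_e(4/9) -5/9 × log_e(5/9)
H = 0.6870 nats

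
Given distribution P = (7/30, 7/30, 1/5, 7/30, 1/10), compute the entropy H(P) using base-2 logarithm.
2.2663 bits

Shannon entropy is H(X) = -Σ p(x) log p(x).

For P = (7/30, 7/30, 1/5, 7/30, 1/10):
H = -7/30 × log_2(7/30) -7/30 × log_2(7/30) -1/5 × log_2(1/5) -7/30 × log_2(7/30) -1/10 × log_2(1/10)
H = 2.2663 bits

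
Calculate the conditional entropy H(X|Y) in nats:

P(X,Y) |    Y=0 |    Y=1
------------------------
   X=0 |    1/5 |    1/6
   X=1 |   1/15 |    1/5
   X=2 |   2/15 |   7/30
1.0581 nats

Using the chain rule: H(X|Y) = H(X,Y) - H(Y)

First, compute H(X,Y) = 1.7312 nats

Marginal P(Y) = (2/5, 3/5)
H(Y) = 0.6730 nats

H(X|Y) = H(X,Y) - H(Y) = 1.7312 - 0.6730 = 1.0581 nats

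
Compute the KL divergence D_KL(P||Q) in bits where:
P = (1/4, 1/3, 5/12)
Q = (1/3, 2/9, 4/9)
0.0524 bits

KL divergence: D_KL(P||Q) = Σ p(x) log(p(x)/q(x))

Computing term by term:
  x=0: 1/4 × log_2[(1/4)/(1/3)] = 1/4 × -0.4150 = -0.1038
  x=1: 1/3 × log_2[(1/3)/(2/9)] = 1/3 × 0.5850 = 0.1950
  x=2: 5/12 × log_2[(5/12)/(4/9)] = 5/12 × -0.0931 = -0.0388

D_KL(P||Q) = 0.0524 bits

Note: KL divergence is always non-negative and equals 0 iff P = Q.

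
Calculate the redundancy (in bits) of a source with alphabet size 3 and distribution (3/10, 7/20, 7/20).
0.0037 bits

Redundancy measures how far a source is from maximum entropy:
R = H_max - H(X)

Maximum entropy for 3 symbols: H_max = log_2(3) = 1.5850 bits
Actual entropy: H(X) = 1.5813 bits
Redundancy: R = 1.5850 - 1.5813 = 0.0037 bits

This redundancy represents potential for compression: the source could be compressed by 0.0037 bits per symbol.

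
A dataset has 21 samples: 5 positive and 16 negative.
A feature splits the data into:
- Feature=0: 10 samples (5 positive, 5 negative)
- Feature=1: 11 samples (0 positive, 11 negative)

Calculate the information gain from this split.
0.3157 bits

Information Gain = H(Y) - H(Y|Feature)

Before split:
P(positive) = 5/21 = 0.2381
H(Y) = 0.7919 bits

After split:
Feature=0: H = 1.0000 bits (weight = 10/21)
Feature=1: H = 0.0000 bits (weight = 11/21)
H(Y|Feature) = (10/21)×1.0000 + (11/21)×0.0000 = 0.4762 bits

Information Gain = 0.7919 - 0.4762 = 0.3157 bits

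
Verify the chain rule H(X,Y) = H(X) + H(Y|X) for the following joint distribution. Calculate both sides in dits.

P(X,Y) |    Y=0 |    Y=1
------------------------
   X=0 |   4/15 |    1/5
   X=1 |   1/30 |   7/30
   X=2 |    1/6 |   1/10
H(X,Y) = 0.7193, H(X) = 0.4606, H(Y|X) = 0.2587 (all in dits)

Chain rule: H(X,Y) = H(X) + H(Y|X)

Left side — joint entropy directly:
H(X,Y) = -Σ p(x,y) log p(x,y) = 0.7193 dits

Right side — compute H(Y|X) from the conditional distributions:
P(X) = (7/15, 4/15, 4/15), so H(X) = 0.4606 dits
H(Y|X) = Σ_x P(X=x) · H(Y|X=x):
  P(Y|X=0) = (4/7, 3/7), H(Y|X=0) = 0.2966, weight P(X=0) = 7/15
  P(Y|X=1) = (1/8, 7/8), H(Y|X=1) = 0.1636, weight P(X=1) = 4/15
  P(Y|X=2) = (5/8, 3/8), H(Y|X=2) = 0.2873, weight P(X=2) = 4/15
H(Y|X) = 0.2587 dits

H(X) + H(Y|X) = 0.4606 + 0.2587 = 0.7193 dits

Both sides equal 0.7193 dits. ✓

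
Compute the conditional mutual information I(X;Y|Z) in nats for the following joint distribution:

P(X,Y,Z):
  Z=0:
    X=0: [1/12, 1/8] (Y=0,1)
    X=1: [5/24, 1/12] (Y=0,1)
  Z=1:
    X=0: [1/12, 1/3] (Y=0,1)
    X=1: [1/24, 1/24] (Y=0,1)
0.0398 nats

Conditional mutual information: I(X;Y|Z) = H(X|Z) + H(Y|Z) - H(X,Y|Z)

H(Z) = 0.6931
H(X,Z) = 1.2580 → H(X|Z) = 0.5649
H(Y,Z) = 1.3139 → H(Y|Z) = 0.6208
H(X,Y,Z) = 1.8390 → H(X,Y|Z) = 1.1458

I(X;Y|Z) = 0.5649 + 0.6208 - 1.1458 = 0.0398 nats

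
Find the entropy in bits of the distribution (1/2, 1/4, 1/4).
1.5000 bits

Shannon entropy is H(X) = -Σ p(x) log p(x).

For P = (1/2, 1/4, 1/4):
H = -1/2 × log_2(1/2) -1/4 × log_2(1/4) -1/4 × log_2(1/4)
H = 1.5000 bits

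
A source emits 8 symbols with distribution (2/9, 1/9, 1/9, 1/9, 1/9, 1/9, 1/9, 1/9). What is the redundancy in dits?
0.0157 dits

Redundancy measures how far a source is from maximum entropy:
R = H_max - H(X)

Maximum entropy for 8 symbols: H_max = log_10(8) = 0.9031 dits
Actual entropy: H(X) = 0.8873 dits
Redundancy: R = 0.9031 - 0.8873 = 0.0157 dits

This redundancy represents potential for compression: the source could be compressed by 0.0157 dits per symbol.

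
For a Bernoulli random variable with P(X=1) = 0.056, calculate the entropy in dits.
0.0937 dits

The binary entropy function is:
H(p) = -p log(p) - (1-p) log(1-p)

H(0.056) = -0.056 × log_10(0.056) - 0.944 × log_10(0.944)
H(0.056) = 0.0937 dits

Note: Binary entropy is maximized at p=0.5 (H=1 bit) and minimized at p=0 or p=1 (H=0).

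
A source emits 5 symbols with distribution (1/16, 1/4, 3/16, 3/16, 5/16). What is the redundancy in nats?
0.0984 nats

Redundancy measures how far a source is from maximum entropy:
R = H_max - H(X)

Maximum entropy for 5 symbols: H_max = log_e(5) = 1.6094 nats
Actual entropy: H(X) = 1.5111 nats
Redundancy: R = 1.6094 - 1.5111 = 0.0984 nats

This redundancy represents potential for compression: the source could be compressed by 0.0984 nats per symbol.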